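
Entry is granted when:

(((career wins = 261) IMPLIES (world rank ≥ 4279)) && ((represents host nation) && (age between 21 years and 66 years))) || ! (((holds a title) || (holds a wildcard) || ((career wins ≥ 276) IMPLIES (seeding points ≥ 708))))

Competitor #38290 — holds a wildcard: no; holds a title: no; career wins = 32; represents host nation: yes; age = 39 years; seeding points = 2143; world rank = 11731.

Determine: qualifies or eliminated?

Atomic conditions:
  career wins = 261: 32 == 261 is false
  world rank ≥ 4279: 11731 ≥ 4279 is true
  represents host nation: yes → true
  age between 21 years and 66 years: 39 in [21, 66] is true
  holds a title: no → false
  holds a wildcard: no → false
  career wins ≥ 276: 32 ≥ 276 is false
  seeding points ≥ 708: 2143 ≥ 708 is true
Combine:
[1.1] false → true (antecedent false ⇒ implication holds) = true
[1.2] true AND true = true
[1] true AND true = true
[2.1.3] false → true (antecedent false ⇒ implication holds) = true
[2.1] false OR false OR true = true
[2] NOT true = false
[root] true OR false = true
Overall: true → qualifies

Qualifies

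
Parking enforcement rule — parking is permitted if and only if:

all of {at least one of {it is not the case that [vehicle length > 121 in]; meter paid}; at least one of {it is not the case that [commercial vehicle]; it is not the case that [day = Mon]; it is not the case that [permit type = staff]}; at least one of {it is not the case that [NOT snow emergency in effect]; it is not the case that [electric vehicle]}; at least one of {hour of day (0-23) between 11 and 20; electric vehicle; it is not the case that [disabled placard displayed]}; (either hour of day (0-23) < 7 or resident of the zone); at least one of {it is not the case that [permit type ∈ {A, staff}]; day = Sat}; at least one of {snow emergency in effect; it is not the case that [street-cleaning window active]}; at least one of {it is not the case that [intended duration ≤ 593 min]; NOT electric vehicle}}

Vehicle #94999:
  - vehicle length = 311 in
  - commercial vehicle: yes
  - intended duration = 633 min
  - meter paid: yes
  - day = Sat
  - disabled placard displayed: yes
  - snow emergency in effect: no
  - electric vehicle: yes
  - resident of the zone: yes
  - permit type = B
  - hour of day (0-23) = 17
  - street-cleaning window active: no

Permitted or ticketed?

Atomic conditions:
  vehicle length > 121 in: 311 > 121 is true
  meter paid: yes → true
  commercial vehicle: yes → true
  day = Mon: Sat == Mon is false
  permit type = staff: B == staff is false
  NOT snow emergency in effect: no → true
  electric vehicle: yes → true
  hour of day (0-23) between 11 and 20: 17 in [11, 20] is true
  disabled placard displayed: yes → true
  hour of day (0-23) < 7: 17 < 7 is false
  resident of the zone: yes → true
  permit type ∈ {A, staff}: B is not in the set → false
  day = Sat: Sat == Sat is true
  snow emergency in effect: no → false
  street-cleaning window active: no → false
  intended duration ≤ 593 min: 633 ≤ 593 is false
  NOT electric vehicle: yes → false
Combine:
[1.1] NOT true = false
[1] false OR true = true
[2.1] NOT true = false
[2.2] NOT false = true
[2.3] NOT false = true
[2] false OR true OR true = true
[3.1] NOT true = false
[3.2] NOT true = false
[3] false OR false = false
[4.3] NOT true = false
[4] true OR true OR false = true
[5] false OR true = true
[6.1] NOT false = true
[6] true OR true = true
[7.2] NOT false = true
[7] false OR true = true
[8.1] NOT false = true
[8] true OR false = true
[root] true AND true AND false AND true AND true AND true AND true AND true = false
Overall: false → ticketed

Ticketed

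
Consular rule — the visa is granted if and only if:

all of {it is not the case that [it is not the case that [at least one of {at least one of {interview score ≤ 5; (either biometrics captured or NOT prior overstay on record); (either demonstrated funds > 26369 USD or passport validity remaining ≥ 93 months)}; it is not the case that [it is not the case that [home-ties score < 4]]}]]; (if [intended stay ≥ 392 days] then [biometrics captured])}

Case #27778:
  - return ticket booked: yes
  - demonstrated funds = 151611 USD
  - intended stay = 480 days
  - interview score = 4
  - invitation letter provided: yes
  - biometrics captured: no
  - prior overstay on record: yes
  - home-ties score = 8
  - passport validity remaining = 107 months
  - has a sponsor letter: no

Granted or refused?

Atomic conditions:
  interview score ≤ 5: 4 ≤ 5 is true
  biometrics captured: no → false
  NOT prior overstay on record: yes → false
  demonstrated funds > 26369 USD: 151611 > 26369 is true
  passport validity remaining ≥ 93 months: 107 ≥ 93 is true
  home-ties score < 4: 8 < 4 is false
  intended stay ≥ 392 days: 480 ≥ 392 is true
Combine:
[1.1.1.1.2] false OR false = false
[1.1.1.1.3] true OR true = true
[1.1.1.1] true OR false OR true = true
[1.1.1.2.1] NOT false = true
[1.1.1.2] NOT true = false
[1.1.1] true OR false = true
[1.1] NOT true = false
[1] NOT false = true
[2] true → false = false
[root] true AND false = false
Overall: false → refused

Refused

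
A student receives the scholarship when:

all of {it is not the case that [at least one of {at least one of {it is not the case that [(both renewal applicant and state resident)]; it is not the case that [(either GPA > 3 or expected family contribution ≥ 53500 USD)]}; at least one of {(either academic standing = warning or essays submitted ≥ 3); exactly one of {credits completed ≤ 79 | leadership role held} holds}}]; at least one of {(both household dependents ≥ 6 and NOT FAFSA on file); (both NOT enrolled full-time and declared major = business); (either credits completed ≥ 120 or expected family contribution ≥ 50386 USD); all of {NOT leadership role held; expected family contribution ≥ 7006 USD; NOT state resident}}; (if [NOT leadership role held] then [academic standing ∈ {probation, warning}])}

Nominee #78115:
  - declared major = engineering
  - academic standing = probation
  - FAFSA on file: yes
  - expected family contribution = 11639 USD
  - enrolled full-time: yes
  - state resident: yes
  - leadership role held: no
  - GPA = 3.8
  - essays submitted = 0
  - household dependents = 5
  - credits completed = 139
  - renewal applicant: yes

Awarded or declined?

Atomic conditions:
  renewal applicant: yes → true
  state resident: yes → true
  GPA > 3: 3.8 > 3 is true
  expected family contribution ≥ 53500 USD: 11639 ≥ 53500 is false
  academic standing = warning: probation == warning is false
  essays submitted ≥ 3: 0 ≥ 3 is false
  credits completed ≤ 79: 139 ≤ 79 is false
  leadership role held: no → false
  household dependents ≥ 6: 5 ≥ 6 is false
  NOT FAFSA on file: yes → false
  NOT enrolled full-time: yes → false
  declared major = business: engineering == business is false
  credits completed ≥ 120: 139 ≥ 120 is true
  expected family contribution ≥ 50386 USD: 11639 ≥ 50386 is false
  NOT leadership role held: no → true
  expected family contribution ≥ 7006 USD: 11639 ≥ 7006 is true
  NOT state resident: yes → false
  academic standing ∈ {probation, warning}: probation is in the set → true
Combine:
[1.1.1.1.1] true AND true = true
[1.1.1.1] NOT true = false
[1.1.1.2.1] true OR false = true
[1.1.1.2] NOT true = false
[1.1.1] false OR false = false
[1.1.2.1] false OR false = false
[1.1.2.2] exactly-one(false, false) = false
[1.1.2] false OR false = false
[1.1] false OR false = false
[1] NOT false = true
[2.1] false AND false = false
[2.2] false AND false = false
[2.3] true OR false = true
[2.4] true AND true AND false = false
[2] false OR false OR true OR false = true
[3] true → true = true
[root] true AND true AND true = true
Overall: true → awarded

Awarded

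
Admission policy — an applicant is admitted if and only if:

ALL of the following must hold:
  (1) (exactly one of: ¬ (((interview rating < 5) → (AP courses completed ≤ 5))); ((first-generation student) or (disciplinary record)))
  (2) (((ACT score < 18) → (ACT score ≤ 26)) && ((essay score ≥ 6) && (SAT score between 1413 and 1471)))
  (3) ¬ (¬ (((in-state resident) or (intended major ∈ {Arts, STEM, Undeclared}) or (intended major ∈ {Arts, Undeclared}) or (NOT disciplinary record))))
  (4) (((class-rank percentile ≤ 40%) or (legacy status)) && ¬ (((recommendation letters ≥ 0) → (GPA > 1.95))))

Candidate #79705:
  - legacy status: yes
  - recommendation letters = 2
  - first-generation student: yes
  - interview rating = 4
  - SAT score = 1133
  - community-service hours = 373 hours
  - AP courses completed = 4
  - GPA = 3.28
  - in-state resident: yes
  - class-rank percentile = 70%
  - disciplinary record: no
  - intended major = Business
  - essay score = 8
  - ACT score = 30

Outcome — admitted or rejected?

Atomic conditions:
  interview rating < 5: 4 < 5 is true
  AP courses completed ≤ 5: 4 ≤ 5 is true
  first-generation student: yes → true
  disciplinary record: no → false
  ACT score < 18: 30 < 18 is false
  ACT score ≤ 26: 30 ≤ 26 is false
  essay score ≥ 6: 8 ≥ 6 is true
  SAT score between 1413 and 1471: 1133 in [1413, 1471] is false
  in-state resident: yes → true
  intended major ∈ {Arts, STEM, Undeclared}: Business is not in the set → false
  intended major ∈ {Arts, Undeclared}: Business is not in the set → false
  NOT disciplinary record: no → true
  class-rank percentile ≤ 40%: 70 ≤ 40 is false
  legacy status: yes → true
  recommendation letters ≥ 0: 2 ≥ 0 is true
  GPA > 1.95: 3.28 > 1.95 is true
Combine:
[1.1.1] true → true = true
[1.1] NOT true = false
[1.2] true OR false = true
[1] exactly-one(false, true) = true
[2.1] false → false (antecedent false ⇒ implication holds) = true
[2.2] true AND false = false
[2] true AND false = false
[3.1.1] true OR false OR false OR true = true
[3.1] NOT true = false
[3] NOT false = true
[4.1] false OR true = true
[4.2.1] true → true = true
[4.2] NOT true = false
[4] true AND false = false
[root] true AND false AND true AND false = false
Overall: false → rejected

Rejected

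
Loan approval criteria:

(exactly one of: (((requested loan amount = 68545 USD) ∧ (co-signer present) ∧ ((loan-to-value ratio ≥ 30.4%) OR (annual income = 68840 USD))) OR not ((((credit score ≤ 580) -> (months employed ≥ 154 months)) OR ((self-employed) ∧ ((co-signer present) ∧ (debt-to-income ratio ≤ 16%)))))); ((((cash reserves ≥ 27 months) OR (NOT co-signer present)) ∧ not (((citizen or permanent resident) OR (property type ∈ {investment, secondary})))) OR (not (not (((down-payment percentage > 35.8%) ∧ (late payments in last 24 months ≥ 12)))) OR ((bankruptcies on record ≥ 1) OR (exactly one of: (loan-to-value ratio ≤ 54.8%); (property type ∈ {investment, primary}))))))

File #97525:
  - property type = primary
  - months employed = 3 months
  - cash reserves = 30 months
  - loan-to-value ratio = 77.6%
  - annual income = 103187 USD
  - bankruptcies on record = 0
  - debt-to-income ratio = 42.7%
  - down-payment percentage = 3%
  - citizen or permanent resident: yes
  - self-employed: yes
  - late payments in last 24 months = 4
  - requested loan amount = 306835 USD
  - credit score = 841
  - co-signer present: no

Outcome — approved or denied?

Approved

Atomic conditions:
  requested loan amount = 68545 USD: 306835 == 68545 is false
  co-signer present: no → false
  loan-to-value ratio ≥ 30.4%: 77.6 ≥ 30.4 is true
  annual income = 68840 USD: 103187 == 68840 is false
  credit score ≤ 580: 841 ≤ 580 is false
  months employed ≥ 154 months: 3 ≥ 154 is false
  self-employed: yes → true
  debt-to-income ratio ≤ 16%: 42.7 ≤ 16 is false
  cash reserves ≥ 27 months: 30 ≥ 27 is true
  NOT co-signer present: no → true
  citizen or permanent resident: yes → true
  property type ∈ {investment, secondary}: primary is not in the set → false
  down-payment percentage > 35.8%: 3 > 35.8 is false
  late payments in last 24 months ≥ 12: 4 ≥ 12 is false
  bankruptcies on record ≥ 1: 0 ≥ 1 is false
  loan-to-value ratio ≤ 54.8%: 77.6 ≤ 54.8 is false
  property type ∈ {investment, primary}: primary is in the set → true
Combine:
[1.1.3] true OR false = true
[1.1] false AND false AND true = false
[1.2.1.1] false → false (antecedent false ⇒ implication holds) = true
[1.2.1.2.2] false AND false = false
[1.2.1.2] true AND false = false
[1.2.1] true OR false = true
[1.2] NOT true = false
[1] false OR false = false
[2.1.1] true OR true = true
[2.1.2.1] true OR false = true
[2.1.2] NOT true = false
[2.1] true AND false = false
[2.2.1.1.1] false AND false = false
[2.2.1.1] NOT false = true
[2.2.1] NOT true = false
[2.2.2.2] exactly-one(false, true) = true
[2.2.2] false OR true = true
[2.2] false OR true = true
[2] false OR true = true
[root] exactly-one(false, true) = true
Overall: true → approved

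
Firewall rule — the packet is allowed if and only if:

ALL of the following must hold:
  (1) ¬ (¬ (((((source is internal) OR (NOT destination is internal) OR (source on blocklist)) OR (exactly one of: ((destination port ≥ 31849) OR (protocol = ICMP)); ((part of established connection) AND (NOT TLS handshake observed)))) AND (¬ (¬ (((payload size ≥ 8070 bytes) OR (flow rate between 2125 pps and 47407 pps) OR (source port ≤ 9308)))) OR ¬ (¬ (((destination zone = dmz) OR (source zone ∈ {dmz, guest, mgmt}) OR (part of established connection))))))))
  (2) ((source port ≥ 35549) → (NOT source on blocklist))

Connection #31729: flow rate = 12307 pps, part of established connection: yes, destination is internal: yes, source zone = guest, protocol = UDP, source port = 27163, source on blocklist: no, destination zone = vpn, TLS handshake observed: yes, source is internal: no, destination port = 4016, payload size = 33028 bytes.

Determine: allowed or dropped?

Dropped

Atomic conditions:
  source is internal: no → false
  NOT destination is internal: yes → false
  source on blocklist: no → false
  destination port ≥ 31849: 4016 ≥ 31849 is false
  protocol = ICMP: UDP == ICMP is false
  part of established connection: yes → true
  NOT TLS handshake observed: yes → false
  payload size ≥ 8070 bytes: 33028 ≥ 8070 is true
  flow rate between 2125 pps and 47407 pps: 12307 in [2125, 47407] is true
  source port ≤ 9308: 27163 ≤ 9308 is false
  destination zone = dmz: vpn == dmz is false
  source zone ∈ {dmz, guest, mgmt}: guest is in the set → true
  source port ≥ 35549: 27163 ≥ 35549 is false
  NOT source on blocklist: no → true
Combine:
[1.1.1.1.1] false OR false OR false = false
[1.1.1.1.2.1] false OR false = false
[1.1.1.1.2.2] true AND false = false
[1.1.1.1.2] exactly-one(false, false) = false
[1.1.1.1] false OR false = false
[1.1.1.2.1.1.1] true OR true OR false = true
[1.1.1.2.1.1] NOT true = false
[1.1.1.2.1] NOT false = true
[1.1.1.2.2.1.1] false OR true OR true = true
[1.1.1.2.2.1] NOT true = false
[1.1.1.2.2] NOT false = true
[1.1.1.2] true OR true = true
[1.1.1] false AND true = false
[1.1] NOT false = true
[1] NOT true = false
[2] false → true (antecedent false ⇒ implication holds) = true
[root] false AND true = false
Overall: false → dropped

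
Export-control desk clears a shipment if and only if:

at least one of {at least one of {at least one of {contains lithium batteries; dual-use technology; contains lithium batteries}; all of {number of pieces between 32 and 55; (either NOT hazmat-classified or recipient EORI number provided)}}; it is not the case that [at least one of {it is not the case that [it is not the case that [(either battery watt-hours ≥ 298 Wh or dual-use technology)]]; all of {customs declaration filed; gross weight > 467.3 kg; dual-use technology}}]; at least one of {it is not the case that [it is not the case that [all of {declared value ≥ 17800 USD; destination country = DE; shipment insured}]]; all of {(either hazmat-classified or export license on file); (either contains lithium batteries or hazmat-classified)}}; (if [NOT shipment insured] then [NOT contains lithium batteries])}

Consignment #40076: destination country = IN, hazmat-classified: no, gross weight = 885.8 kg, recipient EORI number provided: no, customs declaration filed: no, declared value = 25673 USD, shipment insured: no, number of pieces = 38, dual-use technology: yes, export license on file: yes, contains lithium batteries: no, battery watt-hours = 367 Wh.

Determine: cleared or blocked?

Cleared

Atomic conditions:
  contains lithium batteries: no → false
  dual-use technology: yes → true
  number of pieces between 32 and 55: 38 in [32, 55] is true
  NOT hazmat-classified: no → true
  recipient EORI number provided: no → false
  battery watt-hours ≥ 298 Wh: 367 ≥ 298 is true
  customs declaration filed: no → false
  gross weight > 467.3 kg: 885.8 > 467.3 is true
  declared value ≥ 17800 USD: 25673 ≥ 17800 is true
  destination country = DE: IN == DE is false
  shipment insured: no → false
  hazmat-classified: no → false
  export license on file: yes → true
  NOT shipment insured: no → true
  NOT contains lithium batteries: no → true
Combine:
[1.1] false OR true OR false = true
[1.2.2] true OR false = true
[1.2] true AND true = true
[1] true OR true = true
[2.1.1.1.1] true OR true = true
[2.1.1.1] NOT true = false
[2.1.1] NOT false = true
[2.1.2] false AND true AND true = false
[2.1] true OR false = true
[2] NOT true = false
[3.1.1.1] true AND false AND false = false
[3.1.1] NOT false = true
[3.1] NOT true = false
[3.2.1] false OR true = true
[3.2.2] false OR false = false
[3.2] true AND false = false
[3] false OR false = false
[4] true → true = true
[root] true OR false OR false OR true = true
Overall: true → cleared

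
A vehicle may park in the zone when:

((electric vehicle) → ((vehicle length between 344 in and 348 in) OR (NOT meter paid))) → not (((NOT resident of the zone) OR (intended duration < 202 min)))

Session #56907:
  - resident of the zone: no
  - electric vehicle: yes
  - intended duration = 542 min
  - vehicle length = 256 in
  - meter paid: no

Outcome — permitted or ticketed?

Ticketed

Atomic conditions:
  electric vehicle: yes → true
  vehicle length between 344 in and 348 in: 256 in [344, 348] is false
  NOT meter paid: no → true
  NOT resident of the zone: no → true
  intended duration < 202 min: 542 < 202 is false
Combine:
[1.2] false OR true = true
[1] true → true = true
[2.1] true OR false = true
[2] NOT true = false
[root] true → false = false
Overall: false → ticketed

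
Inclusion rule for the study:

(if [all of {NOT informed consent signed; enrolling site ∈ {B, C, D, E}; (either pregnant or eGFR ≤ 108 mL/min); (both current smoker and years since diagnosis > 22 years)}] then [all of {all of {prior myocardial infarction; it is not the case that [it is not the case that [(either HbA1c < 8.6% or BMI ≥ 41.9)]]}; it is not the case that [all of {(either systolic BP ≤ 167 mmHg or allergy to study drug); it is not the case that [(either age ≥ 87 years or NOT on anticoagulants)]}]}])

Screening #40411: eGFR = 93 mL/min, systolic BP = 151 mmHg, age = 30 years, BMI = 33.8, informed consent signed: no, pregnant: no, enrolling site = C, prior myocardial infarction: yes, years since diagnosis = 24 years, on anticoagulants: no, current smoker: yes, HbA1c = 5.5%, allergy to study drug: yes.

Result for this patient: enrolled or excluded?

Atomic conditions:
  NOT informed consent signed: no → true
  enrolling site ∈ {B, C, D, E}: C is in the set → true
  pregnant: no → false
  eGFR ≤ 108 mL/min: 93 ≤ 108 is true
  current smoker: yes → true
  years since diagnosis > 22 years: 24 > 22 is true
  prior myocardial infarction: yes → true
  HbA1c < 8.6%: 5.5 < 8.6 is true
  BMI ≥ 41.9: 33.8 ≥ 41.9 is false
  systolic BP ≤ 167 mmHg: 151 ≤ 167 is true
  allergy to study drug: yes → true
  age ≥ 87 years: 30 ≥ 87 is false
  NOT on anticoagulants: no → true
Combine:
[1.3] false OR true = true
[1.4] true AND true = true
[1] true AND true AND true AND true = true
[2.1.2.1.1] true OR false = true
[2.1.2.1] NOT true = false
[2.1.2] NOT false = true
[2.1] true AND true = true
[2.2.1.1] true OR true = true
[2.2.1.2.1] false OR true = true
[2.2.1.2] NOT true = false
[2.2.1] true AND false = false
[2.2] NOT false = true
[2] true AND true = true
[root] true → true = true
Overall: true → enrolled

Enrolled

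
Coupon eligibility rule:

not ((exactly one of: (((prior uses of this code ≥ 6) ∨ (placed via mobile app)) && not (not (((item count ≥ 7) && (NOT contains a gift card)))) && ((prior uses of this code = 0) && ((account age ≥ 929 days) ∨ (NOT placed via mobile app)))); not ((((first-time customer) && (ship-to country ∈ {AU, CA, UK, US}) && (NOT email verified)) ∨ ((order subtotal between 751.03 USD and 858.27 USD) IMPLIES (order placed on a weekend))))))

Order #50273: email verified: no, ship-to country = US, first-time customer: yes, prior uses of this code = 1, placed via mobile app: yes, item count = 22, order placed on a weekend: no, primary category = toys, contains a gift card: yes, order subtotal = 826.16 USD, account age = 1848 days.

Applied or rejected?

Atomic conditions:
  prior uses of this code ≥ 6: 1 ≥ 6 is false
  placed via mobile app: yes → true
  item count ≥ 7: 22 ≥ 7 is true
  NOT contains a gift card: yes → false
  prior uses of this code = 0: 1 == 0 is false
  account age ≥ 929 days: 1848 ≥ 929 is true
  NOT placed via mobile app: yes → false
  first-time customer: yes → true
  ship-to country ∈ {AU, CA, UK, US}: US is in the set → true
  NOT email verified: no → true
  order subtotal between 751.03 USD and 858.27 USD: 826.16 in [751.03, 858.27] is true
  order placed on a weekend: no → false
Combine:
[1.1.1] false OR true = true
[1.1.2.1.1] true AND false = false
[1.1.2.1] NOT false = true
[1.1.2] NOT true = false
[1.1.3.2] true OR false = true
[1.1.3] false AND true = false
[1.1] true AND false AND false = false
[1.2.1.1] true AND true AND true = true
[1.2.1.2] true → false = false
[1.2.1] true OR false = true
[1.2] NOT true = false
[1] exactly-one(false, false) = false
[root] NOT false = true
Overall: true → applied

Applied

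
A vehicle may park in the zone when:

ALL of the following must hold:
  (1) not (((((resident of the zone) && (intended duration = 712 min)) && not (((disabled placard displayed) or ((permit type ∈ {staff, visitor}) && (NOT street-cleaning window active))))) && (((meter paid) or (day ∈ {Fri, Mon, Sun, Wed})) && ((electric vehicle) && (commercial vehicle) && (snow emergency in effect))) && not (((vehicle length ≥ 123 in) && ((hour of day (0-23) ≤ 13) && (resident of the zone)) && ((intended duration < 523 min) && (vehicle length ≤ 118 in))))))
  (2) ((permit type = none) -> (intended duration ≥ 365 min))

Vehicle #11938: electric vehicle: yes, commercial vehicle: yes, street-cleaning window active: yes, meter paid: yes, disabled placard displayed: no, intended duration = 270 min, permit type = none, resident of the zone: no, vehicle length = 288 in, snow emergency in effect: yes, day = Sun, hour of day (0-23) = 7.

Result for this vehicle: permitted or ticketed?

Atomic conditions:
  resident of the zone: no → false
  intended duration = 712 min: 270 == 712 is false
  disabled placard displayed: no → false
  permit type ∈ {staff, visitor}: none is not in the set → false
  NOT street-cleaning window active: yes → false
  meter paid: yes → true
  day ∈ {Fri, Mon, Sun, Wed}: Sun is in the set → true
  electric vehicle: yes → true
  commercial vehicle: yes → true
  snow emergency in effect: yes → true
  vehicle length ≥ 123 in: 288 ≥ 123 is true
  hour of day (0-23) ≤ 13: 7 ≤ 13 is true
  intended duration < 523 min: 270 < 523 is true
  vehicle length ≤ 118 in: 288 ≤ 118 is false
  permit type = none: none == none is true
  intended duration ≥ 365 min: 270 ≥ 365 is false
Combine:
[1.1.1.1] false AND false = false
[1.1.1.2.1.2] false AND false = false
[1.1.1.2.1] false OR false = false
[1.1.1.2] NOT false = true
[1.1.1] false AND true = false
[1.1.2.1] true OR true = true
[1.1.2.2] true AND true AND true = true
[1.1.2] true AND true = true
[1.1.3.1.2] true AND false = false
[1.1.3.1.3] true AND false = false
[1.1.3.1] true AND false AND false = false
[1.1.3] NOT false = true
[1.1] false AND true AND true = false
[1] NOT false = true
[2] true → false = false
[root] true AND false = false
Overall: false → ticketed

Ticketed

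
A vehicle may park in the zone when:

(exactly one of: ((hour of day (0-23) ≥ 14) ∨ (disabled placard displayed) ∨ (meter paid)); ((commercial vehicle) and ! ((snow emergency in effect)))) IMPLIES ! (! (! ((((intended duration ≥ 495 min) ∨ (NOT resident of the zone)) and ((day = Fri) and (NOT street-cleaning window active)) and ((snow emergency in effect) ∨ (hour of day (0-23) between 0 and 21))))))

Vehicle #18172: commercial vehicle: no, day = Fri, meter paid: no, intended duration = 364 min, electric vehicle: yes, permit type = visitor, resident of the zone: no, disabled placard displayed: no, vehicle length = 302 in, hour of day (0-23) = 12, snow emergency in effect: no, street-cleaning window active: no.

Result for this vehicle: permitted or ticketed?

Atomic conditions:
  hour of day (0-23) ≥ 14: 12 ≥ 14 is false
  disabled placard displayed: no → false
  meter paid: no → false
  commercial vehicle: no → false
  snow emergency in effect: no → false
  intended duration ≥ 495 min: 364 ≥ 495 is false
  NOT resident of the zone: no → true
  day = Fri: Fri == Fri is true
  NOT street-cleaning window active: no → true
  hour of day (0-23) between 0 and 21: 12 in [0, 21] is true
Combine:
[1.1] false OR false OR false = false
[1.2.2] NOT false = true
[1.2] false AND true = false
[1] exactly-one(false, false) = false
[2.1.1.1.1] false OR true = true
[2.1.1.1.2] true AND true = true
[2.1.1.1.3] false OR true = true
[2.1.1.1] true AND true AND true = true
[2.1.1] NOT true = false
[2.1] NOT false = true
[2] NOT true = false
[root] false → false (antecedent false ⇒ implication holds) = true
Overall: true → permitted

Permitted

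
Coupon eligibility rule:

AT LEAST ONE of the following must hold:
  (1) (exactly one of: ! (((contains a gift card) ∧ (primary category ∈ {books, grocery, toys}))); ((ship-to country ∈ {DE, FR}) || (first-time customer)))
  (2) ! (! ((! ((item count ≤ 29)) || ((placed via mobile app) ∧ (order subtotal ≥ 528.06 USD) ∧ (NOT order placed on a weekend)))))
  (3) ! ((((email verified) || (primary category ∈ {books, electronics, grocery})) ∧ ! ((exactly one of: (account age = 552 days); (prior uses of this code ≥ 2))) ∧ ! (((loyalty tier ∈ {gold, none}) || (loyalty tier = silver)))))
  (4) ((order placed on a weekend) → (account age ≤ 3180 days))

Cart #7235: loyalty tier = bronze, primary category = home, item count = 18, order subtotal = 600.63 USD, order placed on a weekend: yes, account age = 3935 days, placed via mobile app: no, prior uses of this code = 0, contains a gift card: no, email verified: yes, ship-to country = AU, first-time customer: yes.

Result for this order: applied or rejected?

Rejected

Atomic conditions:
  contains a gift card: no → false
  primary category ∈ {books, grocery, toys}: home is not in the set → false
  ship-to country ∈ {DE, FR}: AU is not in the set → false
  first-time customer: yes → true
  item count ≤ 29: 18 ≤ 29 is true
  placed via mobile app: no → false
  order subtotal ≥ 528.06 USD: 600.63 ≥ 528.06 is true
  NOT order placed on a weekend: yes → false
  email verified: yes → true
  primary category ∈ {books, electronics, grocery}: home is not in the set → false
  account age = 552 days: 3935 == 552 is false
  prior uses of this code ≥ 2: 0 ≥ 2 is false
  loyalty tier ∈ {gold, none}: bronze is not in the set → false
  loyalty tier = silver: bronze == silver is false
  order placed on a weekend: yes → true
  account age ≤ 3180 days: 3935 ≤ 3180 is false
Combine:
[1.1.1] false AND false = false
[1.1] NOT false = true
[1.2] false OR true = true
[1] exactly-one(true, true) = false
[2.1.1.1] NOT true = false
[2.1.1.2] false AND true AND false = false
[2.1.1] false OR false = false
[2.1] NOT false = true
[2] NOT true = false
[3.1.1] true OR false = true
[3.1.2.1] exactly-one(false, false) = false
[3.1.2] NOT false = true
[3.1.3.1] false OR false = false
[3.1.3] NOT false = true
[3.1] true AND true AND true = true
[3] NOT true = false
[4] true → false = false
[root] false OR false OR false OR false = false
Overall: false → rejected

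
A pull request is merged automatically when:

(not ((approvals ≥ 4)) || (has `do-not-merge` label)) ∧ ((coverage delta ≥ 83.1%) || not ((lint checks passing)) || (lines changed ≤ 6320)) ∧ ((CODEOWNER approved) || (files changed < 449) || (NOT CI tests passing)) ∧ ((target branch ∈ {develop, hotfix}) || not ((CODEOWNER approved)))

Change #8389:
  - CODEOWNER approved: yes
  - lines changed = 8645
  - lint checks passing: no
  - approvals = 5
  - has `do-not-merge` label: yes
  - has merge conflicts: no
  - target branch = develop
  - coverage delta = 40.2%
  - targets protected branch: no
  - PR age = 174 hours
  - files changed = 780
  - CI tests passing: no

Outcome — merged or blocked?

Merged

Atomic conditions:
  approvals ≥ 4: 5 ≥ 4 is true
  has `do-not-merge` label: yes → true
  coverage delta ≥ 83.1%: 40.2 ≥ 83.1 is false
  lint checks passing: no → false
  lines changed ≤ 6320: 8645 ≤ 6320 is false
  CODEOWNER approved: yes → true
  files changed < 449: 780 < 449 is false
  NOT CI tests passing: no → true
  target branch ∈ {develop, hotfix}: develop is in the set → true
Combine:
[1.1] NOT true = false
[1] false OR true = true
[2.2] NOT false = true
[2] false OR true OR false = true
[3] true OR false OR true = true
[4.2] NOT true = false
[4] true OR false = true
[root] true AND true AND true AND true = true
Overall: true → merged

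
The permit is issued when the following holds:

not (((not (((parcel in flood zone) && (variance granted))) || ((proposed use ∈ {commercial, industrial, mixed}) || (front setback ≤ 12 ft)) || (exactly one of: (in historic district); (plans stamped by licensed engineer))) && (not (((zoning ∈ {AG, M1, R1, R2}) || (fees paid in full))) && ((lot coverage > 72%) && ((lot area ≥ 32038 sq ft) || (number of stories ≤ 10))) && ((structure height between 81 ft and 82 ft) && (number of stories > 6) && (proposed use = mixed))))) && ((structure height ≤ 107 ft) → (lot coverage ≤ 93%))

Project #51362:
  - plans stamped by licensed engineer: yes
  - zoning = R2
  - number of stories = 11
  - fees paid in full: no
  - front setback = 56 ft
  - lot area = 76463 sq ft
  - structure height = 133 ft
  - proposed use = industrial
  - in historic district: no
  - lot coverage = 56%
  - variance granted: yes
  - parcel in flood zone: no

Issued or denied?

Atomic conditions:
  parcel in flood zone: no → false
  variance granted: yes → true
  proposed use ∈ {commercial, industrial, mixed}: industrial is in the set → true
  front setback ≤ 12 ft: 56 ≤ 12 is false
  in historic district: no → false
  plans stamped by licensed engineer: yes → true
  zoning ∈ {AG, M1, R1, R2}: R2 is in the set → true
  fees paid in full: no → false
  lot coverage > 72%: 56 > 72 is false
  lot area ≥ 32038 sq ft: 76463 ≥ 32038 is true
  number of stories ≤ 10: 11 ≤ 10 is false
  structure height between 81 ft and 82 ft: 133 in [81, 82] is false
  number of stories > 6: 11 > 6 is true
  proposed use = mixed: industrial == mixed is false
  structure height ≤ 107 ft: 133 ≤ 107 is false
  lot coverage ≤ 93%: 56 ≤ 93 is true
Combine:
[1.1.1.1.1] false AND true = false
[1.1.1.1] NOT false = true
[1.1.1.2] true OR false = true
[1.1.1.3] exactly-one(false, true) = true
[1.1.1] true OR true OR true = true
[1.1.2.1.1] true OR false = true
[1.1.2.1] NOT true = false
[1.1.2.2.2] true OR false = true
[1.1.2.2] false AND true = false
[1.1.2.3] false AND true AND false = false
[1.1.2] false AND false AND false = false
[1.1] true AND false = false
[1] NOT false = true
[2] false → true (antecedent false ⇒ implication holds) = true
[root] true AND true = true
Overall: true → issued

Issued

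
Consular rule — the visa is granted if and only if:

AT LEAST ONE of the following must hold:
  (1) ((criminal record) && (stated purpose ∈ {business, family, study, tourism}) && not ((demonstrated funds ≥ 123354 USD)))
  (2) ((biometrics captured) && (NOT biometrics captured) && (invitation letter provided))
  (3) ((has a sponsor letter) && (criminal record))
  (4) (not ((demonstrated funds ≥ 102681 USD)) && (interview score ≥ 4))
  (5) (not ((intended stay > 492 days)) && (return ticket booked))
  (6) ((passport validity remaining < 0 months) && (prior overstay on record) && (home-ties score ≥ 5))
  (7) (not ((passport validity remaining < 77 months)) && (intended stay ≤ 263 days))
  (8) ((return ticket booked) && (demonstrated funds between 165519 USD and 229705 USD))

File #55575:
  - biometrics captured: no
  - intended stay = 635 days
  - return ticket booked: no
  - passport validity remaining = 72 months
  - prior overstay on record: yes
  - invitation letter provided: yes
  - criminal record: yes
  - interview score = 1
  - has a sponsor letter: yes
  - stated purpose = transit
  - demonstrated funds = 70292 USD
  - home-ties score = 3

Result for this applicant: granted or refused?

Atomic conditions:
  criminal record: yes → true
  stated purpose ∈ {business, family, study, tourism}: transit is not in the set → false
  demonstrated funds ≥ 123354 USD: 70292 ≥ 123354 is false
  biometrics captured: no → false
  NOT biometrics captured: no → true
  invitation letter provided: yes → true
  has a sponsor letter: yes → true
  demonstrated funds ≥ 102681 USD: 70292 ≥ 102681 is false
  interview score ≥ 4: 1 ≥ 4 is false
  intended stay > 492 days: 635 > 492 is true
  return ticket booked: no → false
  passport validity remaining < 0 months: 72 < 0 is false
  prior overstay on record: yes → true
  home-ties score ≥ 5: 3 ≥ 5 is false
  passport validity remaining < 77 months: 72 < 77 is true
  intended stay ≤ 263 days: 635 ≤ 263 is false
  demonstrated funds between 165519 USD and 229705 USD: 70292 in [165519, 229705] is false
Combine:
[1.3] NOT false = true
[1] true AND false AND true = false
[2] false AND true AND true = false
[3] true AND true = true
[4.1] NOT false = true
[4] true AND false = false
[5.1] NOT true = false
[5] false AND false = false
[6] false AND true AND false = false
[7.1] NOT true = false
[7] false AND false = false
[8] false AND false = false
[root] false OR false OR true OR false OR false OR false OR false OR false = true
Overall: true → granted

Granted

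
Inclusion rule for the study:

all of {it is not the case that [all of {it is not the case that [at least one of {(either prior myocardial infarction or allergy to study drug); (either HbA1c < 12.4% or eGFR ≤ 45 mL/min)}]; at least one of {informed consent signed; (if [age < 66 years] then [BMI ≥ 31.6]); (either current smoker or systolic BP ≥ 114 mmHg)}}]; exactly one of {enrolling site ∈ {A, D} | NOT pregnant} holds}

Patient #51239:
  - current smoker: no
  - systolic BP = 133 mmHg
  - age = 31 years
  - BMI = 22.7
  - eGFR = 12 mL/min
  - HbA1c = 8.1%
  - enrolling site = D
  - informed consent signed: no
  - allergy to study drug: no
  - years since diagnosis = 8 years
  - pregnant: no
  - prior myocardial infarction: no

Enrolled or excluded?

Atomic conditions:
  prior myocardial infarction: no → false
  allergy to study drug: no → false
  HbA1c < 12.4%: 8.1 < 12.4 is true
  eGFR ≤ 45 mL/min: 12 ≤ 45 is true
  informed consent signed: no → false
  age < 66 years: 31 < 66 is true
  BMI ≥ 31.6: 22.7 ≥ 31.6 is false
  current smoker: no → false
  systolic BP ≥ 114 mmHg: 133 ≥ 114 is true
  enrolling site ∈ {A, D}: D is in the set → true
  NOT pregnant: no → true
Combine:
[1.1.1.1.1] false OR false = false
[1.1.1.1.2] true OR true = true
[1.1.1.1] false OR true = true
[1.1.1] NOT true = false
[1.1.2.2] true → false = false
[1.1.2.3] false OR true = true
[1.1.2] false OR false OR true = true
[1.1] false AND true = false
[1] NOT false = true
[2] exactly-one(true, true) = false
[root] true AND false = false
Overall: false → excluded

Excluded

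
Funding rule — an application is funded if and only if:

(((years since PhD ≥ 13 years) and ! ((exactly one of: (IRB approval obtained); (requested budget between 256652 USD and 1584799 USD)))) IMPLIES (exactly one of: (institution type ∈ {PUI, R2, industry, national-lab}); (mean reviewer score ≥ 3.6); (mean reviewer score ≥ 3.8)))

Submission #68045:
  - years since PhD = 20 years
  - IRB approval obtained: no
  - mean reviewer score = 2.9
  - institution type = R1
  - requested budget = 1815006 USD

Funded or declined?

Atomic conditions:
  years since PhD ≥ 13 years: 20 ≥ 13 is true
  IRB approval obtained: no → false
  requested budget between 256652 USD and 1584799 USD: 1815006 in [256652, 1584799] is false
  institution type ∈ {PUI, R2, industry, national-lab}: R1 is not in the set → false
  mean reviewer score ≥ 3.6: 2.9 ≥ 3.6 is false
  mean reviewer score ≥ 3.8: 2.9 ≥ 3.8 is false
Combine:
[1.2.1] exactly-one(false, false) = false
[1.2] NOT false = true
[1] true AND true = true
[2] exactly-one(false, false, false) = false
[root] true → false = false
Overall: false → declined

Declined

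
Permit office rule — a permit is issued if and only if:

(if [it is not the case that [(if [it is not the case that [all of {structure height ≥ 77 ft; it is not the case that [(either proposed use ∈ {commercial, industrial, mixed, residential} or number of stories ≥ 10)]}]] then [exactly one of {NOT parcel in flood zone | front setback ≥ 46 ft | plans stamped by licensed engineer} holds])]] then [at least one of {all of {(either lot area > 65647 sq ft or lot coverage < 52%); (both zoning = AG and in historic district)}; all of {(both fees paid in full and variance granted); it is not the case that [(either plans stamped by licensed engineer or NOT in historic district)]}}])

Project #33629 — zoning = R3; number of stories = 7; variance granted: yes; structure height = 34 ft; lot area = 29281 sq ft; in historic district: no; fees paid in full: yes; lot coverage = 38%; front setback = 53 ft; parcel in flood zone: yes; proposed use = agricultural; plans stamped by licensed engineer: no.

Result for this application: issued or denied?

Atomic conditions:
  structure height ≥ 77 ft: 34 ≥ 77 is false
  proposed use ∈ {commercial, industrial, mixed, residential}: agricultural is not in the set → false
  number of stories ≥ 10: 7 ≥ 10 is false
  NOT parcel in flood zone: yes → false
  front setback ≥ 46 ft: 53 ≥ 46 is true
  plans stamped by licensed engineer: no → false
  lot area > 65647 sq ft: 29281 > 65647 is false
  lot coverage < 52%: 38 < 52 is true
  zoning = AG: R3 == AG is false
  in historic district: no → false
  fees paid in full: yes → true
  variance granted: yes → true
  NOT in historic district: no → true
Combine:
[1.1.1.1.2.1] false OR false = false
[1.1.1.1.2] NOT false = true
[1.1.1.1] false AND true = false
[1.1.1] NOT false = true
[1.1.2] exactly-one(false, true, false) = true
[1.1] true → true = true
[1] NOT true = false
[2.1.1] false OR true = true
[2.1.2] false AND false = false
[2.1] true AND false = false
[2.2.1] true AND true = true
[2.2.2.1] false OR true = true
[2.2.2] NOT true = false
[2.2] true AND false = false
[2] false OR false = false
[root] false → false (antecedent false ⇒ implication holds) = true
Overall: true → issued

Issued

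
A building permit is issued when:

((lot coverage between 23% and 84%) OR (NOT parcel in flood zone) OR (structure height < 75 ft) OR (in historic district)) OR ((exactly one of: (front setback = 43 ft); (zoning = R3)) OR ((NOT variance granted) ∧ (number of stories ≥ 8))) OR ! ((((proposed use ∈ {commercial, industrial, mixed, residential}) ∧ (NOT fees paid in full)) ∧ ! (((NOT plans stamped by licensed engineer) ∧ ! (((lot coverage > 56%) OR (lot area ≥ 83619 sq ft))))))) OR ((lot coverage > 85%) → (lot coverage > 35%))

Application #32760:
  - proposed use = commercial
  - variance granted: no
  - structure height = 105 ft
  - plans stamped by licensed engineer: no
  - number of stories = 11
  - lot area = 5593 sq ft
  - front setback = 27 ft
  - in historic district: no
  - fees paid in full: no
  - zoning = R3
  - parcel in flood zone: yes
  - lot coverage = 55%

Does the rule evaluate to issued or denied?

Issued

Atomic conditions:
  lot coverage between 23% and 84%: 55 in [23, 84] is true
  NOT parcel in flood zone: yes → false
  structure height < 75 ft: 105 < 75 is false
  in historic district: no → false
  front setback = 43 ft: 27 == 43 is false
  zoning = R3: R3 == R3 is true
  NOT variance granted: no → true
  number of stories ≥ 8: 11 ≥ 8 is true
  proposed use ∈ {commercial, industrial, mixed, residential}: commercial is in the set → true
  NOT fees paid in full: no → true
  NOT plans stamped by licensed engineer: no → true
  lot coverage > 56%: 55 > 56 is false
  lot area ≥ 83619 sq ft: 5593 ≥ 83619 is false
  lot coverage > 85%: 55 > 85 is false
  lot coverage > 35%: 55 > 35 is true
Combine:
[1] true OR false OR false OR false = true
[2.1] exactly-one(false, true) = true
[2.2] true AND true = true
[2] true OR true = true
[3.1.1] true AND true = true
[3.1.2.1.2.1] false OR false = false
[3.1.2.1.2] NOT false = true
[3.1.2.1] true AND true = true
[3.1.2] NOT true = false
[3.1] true AND false = false
[3] NOT false = true
[4] false → true (antecedent false ⇒ implication holds) = true
[root] true OR true OR true OR true = true
Overall: true → issued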